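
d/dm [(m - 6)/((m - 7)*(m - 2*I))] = ((6 - m)*(m - 7) + (6 - m)*(m - 2*I) + (m - 7)*(m - 2*I))/((m - 7)^2*(m - 2*I)^2)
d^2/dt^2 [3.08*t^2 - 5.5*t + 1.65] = 6.16000000000000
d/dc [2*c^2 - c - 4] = 4*c - 1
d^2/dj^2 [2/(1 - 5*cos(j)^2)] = 20*(10*sin(j)^4 - 7*sin(j)^2 - 4)/(5*cos(j)^2 - 1)^3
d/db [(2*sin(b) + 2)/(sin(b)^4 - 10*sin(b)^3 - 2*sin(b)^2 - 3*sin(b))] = 2*(-3*sin(b)^4 + 16*sin(b)^3 + 32*sin(b)^2 + 4*sin(b) + 3)*cos(b)/((sin(b)^3 - 10*sin(b)^2 - 2*sin(b) - 3)^2*sin(b)^2)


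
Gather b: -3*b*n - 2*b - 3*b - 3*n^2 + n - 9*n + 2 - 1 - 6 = b*(-3*n - 5) - 3*n^2 - 8*n - 5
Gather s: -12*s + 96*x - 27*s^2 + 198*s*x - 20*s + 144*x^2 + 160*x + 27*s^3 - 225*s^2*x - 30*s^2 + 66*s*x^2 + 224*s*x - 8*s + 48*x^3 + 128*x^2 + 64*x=27*s^3 + s^2*(-225*x - 57) + s*(66*x^2 + 422*x - 40) + 48*x^3 + 272*x^2 + 320*x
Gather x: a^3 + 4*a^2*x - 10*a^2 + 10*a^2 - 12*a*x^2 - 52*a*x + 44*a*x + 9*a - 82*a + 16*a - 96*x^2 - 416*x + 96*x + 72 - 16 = a^3 - 57*a + x^2*(-12*a - 96) + x*(4*a^2 - 8*a - 320) + 56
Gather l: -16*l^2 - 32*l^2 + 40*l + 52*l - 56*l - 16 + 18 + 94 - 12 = -48*l^2 + 36*l + 84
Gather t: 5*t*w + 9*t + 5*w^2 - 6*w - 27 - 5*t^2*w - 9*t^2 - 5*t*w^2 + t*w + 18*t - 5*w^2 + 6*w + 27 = t^2*(-5*w - 9) + t*(-5*w^2 + 6*w + 27)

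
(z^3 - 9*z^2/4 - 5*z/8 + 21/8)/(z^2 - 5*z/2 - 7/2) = (8*z^2 - 26*z + 21)/(4*(2*z - 7))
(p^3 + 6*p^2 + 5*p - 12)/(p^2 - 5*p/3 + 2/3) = 3*(p^2 + 7*p + 12)/(3*p - 2)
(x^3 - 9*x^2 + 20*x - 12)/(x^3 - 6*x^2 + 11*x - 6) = (x - 6)/(x - 3)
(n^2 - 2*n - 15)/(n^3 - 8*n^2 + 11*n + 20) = (n + 3)/(n^2 - 3*n - 4)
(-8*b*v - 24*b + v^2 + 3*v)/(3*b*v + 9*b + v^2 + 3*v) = (-8*b + v)/(3*b + v)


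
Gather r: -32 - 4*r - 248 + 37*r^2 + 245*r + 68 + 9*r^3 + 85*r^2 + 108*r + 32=9*r^3 + 122*r^2 + 349*r - 180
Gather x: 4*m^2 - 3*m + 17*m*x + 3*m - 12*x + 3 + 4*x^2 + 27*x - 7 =4*m^2 + 4*x^2 + x*(17*m + 15) - 4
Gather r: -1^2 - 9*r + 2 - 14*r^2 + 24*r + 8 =-14*r^2 + 15*r + 9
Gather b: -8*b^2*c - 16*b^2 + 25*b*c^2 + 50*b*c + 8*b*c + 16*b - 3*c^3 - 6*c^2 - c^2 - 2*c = b^2*(-8*c - 16) + b*(25*c^2 + 58*c + 16) - 3*c^3 - 7*c^2 - 2*c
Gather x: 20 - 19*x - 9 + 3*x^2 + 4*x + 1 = 3*x^2 - 15*x + 12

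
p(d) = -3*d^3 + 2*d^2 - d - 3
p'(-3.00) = -94.00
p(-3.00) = 99.00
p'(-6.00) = -349.00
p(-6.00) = 723.00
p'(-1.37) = -23.37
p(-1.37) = 9.84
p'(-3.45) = -121.92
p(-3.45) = 147.45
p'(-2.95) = -91.12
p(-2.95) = 94.37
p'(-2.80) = -82.76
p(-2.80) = 81.34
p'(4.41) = -158.39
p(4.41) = -225.81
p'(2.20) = -35.76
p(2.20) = -27.46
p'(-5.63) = -308.79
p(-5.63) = 601.38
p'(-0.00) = -1.00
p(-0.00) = -3.00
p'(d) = -9*d^2 + 4*d - 1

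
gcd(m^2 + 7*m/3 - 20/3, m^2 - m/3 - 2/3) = 1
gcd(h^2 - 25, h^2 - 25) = h^2 - 25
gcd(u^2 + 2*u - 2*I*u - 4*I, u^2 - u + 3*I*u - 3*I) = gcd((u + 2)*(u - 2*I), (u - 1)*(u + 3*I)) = 1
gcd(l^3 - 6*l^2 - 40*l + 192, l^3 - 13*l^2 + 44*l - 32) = l^2 - 12*l + 32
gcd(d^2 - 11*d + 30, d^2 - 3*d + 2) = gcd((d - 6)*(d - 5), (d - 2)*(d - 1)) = 1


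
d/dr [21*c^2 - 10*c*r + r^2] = -10*c + 2*r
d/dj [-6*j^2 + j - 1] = 1 - 12*j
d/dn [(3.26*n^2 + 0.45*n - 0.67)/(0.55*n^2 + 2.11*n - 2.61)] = (6.6311*n^2 - 16.2802*n + 0.2392)/(0.3025*n^4 + 2.321*n^3 + 1.5811*n^2 - 11.0142*n + 6.8121)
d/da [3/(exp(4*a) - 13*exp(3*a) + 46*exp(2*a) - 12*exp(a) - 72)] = (-12*exp(3*a) + 117*exp(2*a) - 276*exp(a) + 36)*exp(a)/(-exp(4*a) + 13*exp(3*a) - 46*exp(2*a) + 12*exp(a) + 72)^2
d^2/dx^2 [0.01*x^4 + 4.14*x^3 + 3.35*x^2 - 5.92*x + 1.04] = 0.12*x^2 + 24.84*x + 6.7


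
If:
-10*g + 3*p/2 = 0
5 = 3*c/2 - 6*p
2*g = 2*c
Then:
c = -10/77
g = -10/77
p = -200/231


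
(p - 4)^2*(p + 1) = p^3 - 7*p^2 + 8*p + 16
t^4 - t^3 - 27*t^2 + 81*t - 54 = (t - 3)^2*(t - 1)*(t + 6)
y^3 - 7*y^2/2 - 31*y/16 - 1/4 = (y - 4)*(y + 1/4)^2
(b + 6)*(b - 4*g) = b^2 - 4*b*g + 6*b - 24*g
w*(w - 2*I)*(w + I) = w^3 - I*w^2 + 2*w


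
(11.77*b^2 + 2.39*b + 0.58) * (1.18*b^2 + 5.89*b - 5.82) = 13.8886*b^4 + 72.1455*b^3 - 53.7399*b^2 - 10.4936*b - 3.3756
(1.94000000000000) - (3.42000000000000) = -1.48000000000000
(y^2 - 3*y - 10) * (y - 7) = y^3 - 10*y^2 + 11*y + 70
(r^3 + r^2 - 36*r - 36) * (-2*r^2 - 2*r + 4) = -2*r^5 - 4*r^4 + 74*r^3 + 148*r^2 - 72*r - 144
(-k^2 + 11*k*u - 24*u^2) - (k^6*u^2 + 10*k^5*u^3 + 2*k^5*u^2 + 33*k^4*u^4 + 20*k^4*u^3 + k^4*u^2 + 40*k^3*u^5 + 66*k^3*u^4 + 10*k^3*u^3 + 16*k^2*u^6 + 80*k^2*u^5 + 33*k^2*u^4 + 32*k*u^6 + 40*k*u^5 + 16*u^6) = -k^6*u^2 - 10*k^5*u^3 - 2*k^5*u^2 - 33*k^4*u^4 - 20*k^4*u^3 - k^4*u^2 - 40*k^3*u^5 - 66*k^3*u^4 - 10*k^3*u^3 - 16*k^2*u^6 - 80*k^2*u^5 - 33*k^2*u^4 - k^2 - 32*k*u^6 - 40*k*u^5 + 11*k*u - 16*u^6 - 24*u^2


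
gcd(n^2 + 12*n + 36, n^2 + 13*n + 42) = n + 6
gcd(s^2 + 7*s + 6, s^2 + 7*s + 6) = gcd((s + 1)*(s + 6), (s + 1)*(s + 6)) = s^2 + 7*s + 6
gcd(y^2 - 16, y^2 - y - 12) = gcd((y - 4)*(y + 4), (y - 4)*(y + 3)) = y - 4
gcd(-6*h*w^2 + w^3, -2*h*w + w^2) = w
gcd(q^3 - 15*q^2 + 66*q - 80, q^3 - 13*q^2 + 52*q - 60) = q^2 - 7*q + 10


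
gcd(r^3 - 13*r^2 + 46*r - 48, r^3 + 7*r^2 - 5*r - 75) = r - 3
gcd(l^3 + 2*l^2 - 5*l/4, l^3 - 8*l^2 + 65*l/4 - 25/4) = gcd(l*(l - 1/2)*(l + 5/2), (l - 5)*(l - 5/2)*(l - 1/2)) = l - 1/2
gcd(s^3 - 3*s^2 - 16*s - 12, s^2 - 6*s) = s - 6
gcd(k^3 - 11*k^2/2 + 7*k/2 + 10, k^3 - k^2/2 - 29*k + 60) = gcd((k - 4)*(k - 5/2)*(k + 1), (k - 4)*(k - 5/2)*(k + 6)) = k^2 - 13*k/2 + 10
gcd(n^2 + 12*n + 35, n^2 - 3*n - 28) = 1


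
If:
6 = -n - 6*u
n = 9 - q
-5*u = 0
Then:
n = -6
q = 15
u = 0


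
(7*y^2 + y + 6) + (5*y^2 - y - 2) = 12*y^2 + 4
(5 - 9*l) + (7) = 12 - 9*l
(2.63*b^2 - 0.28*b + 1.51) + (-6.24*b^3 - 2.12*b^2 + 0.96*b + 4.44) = -6.24*b^3 + 0.51*b^2 + 0.68*b + 5.95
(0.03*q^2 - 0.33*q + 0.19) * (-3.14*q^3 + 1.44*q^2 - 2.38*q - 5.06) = -0.0942*q^5 + 1.0794*q^4 - 1.1432*q^3 + 0.9072*q^2 + 1.2176*q - 0.9614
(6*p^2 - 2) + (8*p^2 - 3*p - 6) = 14*p^2 - 3*p - 8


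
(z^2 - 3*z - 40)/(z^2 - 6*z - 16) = (z + 5)/(z + 2)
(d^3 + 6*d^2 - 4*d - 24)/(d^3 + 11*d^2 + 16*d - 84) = (d + 2)/(d + 7)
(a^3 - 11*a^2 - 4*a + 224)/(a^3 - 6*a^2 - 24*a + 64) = (a - 7)/(a - 2)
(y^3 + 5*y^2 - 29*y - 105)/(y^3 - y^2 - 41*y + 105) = (y + 3)/(y - 3)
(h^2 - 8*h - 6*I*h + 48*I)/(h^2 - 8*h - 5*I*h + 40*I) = (h - 6*I)/(h - 5*I)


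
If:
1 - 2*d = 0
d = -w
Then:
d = 1/2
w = -1/2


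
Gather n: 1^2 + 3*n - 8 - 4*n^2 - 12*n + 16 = -4*n^2 - 9*n + 9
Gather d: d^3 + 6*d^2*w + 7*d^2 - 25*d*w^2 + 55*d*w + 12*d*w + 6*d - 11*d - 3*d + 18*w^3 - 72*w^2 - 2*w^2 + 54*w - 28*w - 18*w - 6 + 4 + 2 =d^3 + d^2*(6*w + 7) + d*(-25*w^2 + 67*w - 8) + 18*w^3 - 74*w^2 + 8*w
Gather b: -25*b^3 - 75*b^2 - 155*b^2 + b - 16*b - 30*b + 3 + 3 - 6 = -25*b^3 - 230*b^2 - 45*b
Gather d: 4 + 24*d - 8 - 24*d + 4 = 0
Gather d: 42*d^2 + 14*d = 42*d^2 + 14*d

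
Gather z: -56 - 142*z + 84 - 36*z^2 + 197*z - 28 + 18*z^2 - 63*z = -18*z^2 - 8*z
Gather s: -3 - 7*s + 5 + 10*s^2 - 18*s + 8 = 10*s^2 - 25*s + 10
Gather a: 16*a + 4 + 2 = 16*a + 6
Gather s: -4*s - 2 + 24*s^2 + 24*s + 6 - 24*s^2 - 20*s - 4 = 0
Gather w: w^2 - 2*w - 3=w^2 - 2*w - 3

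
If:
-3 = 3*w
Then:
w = -1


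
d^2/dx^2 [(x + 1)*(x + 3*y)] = 2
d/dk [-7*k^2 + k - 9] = 1 - 14*k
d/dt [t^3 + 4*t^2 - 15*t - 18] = 3*t^2 + 8*t - 15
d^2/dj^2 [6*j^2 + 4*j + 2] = 12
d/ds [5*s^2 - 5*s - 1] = 10*s - 5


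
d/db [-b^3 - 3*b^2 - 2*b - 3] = -3*b^2 - 6*b - 2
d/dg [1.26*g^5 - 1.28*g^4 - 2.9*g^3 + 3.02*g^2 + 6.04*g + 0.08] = 6.3*g^4 - 5.12*g^3 - 8.7*g^2 + 6.04*g + 6.04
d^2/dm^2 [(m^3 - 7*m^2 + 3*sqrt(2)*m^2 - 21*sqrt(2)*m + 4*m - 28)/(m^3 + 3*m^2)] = 2*(-10*m^4 + 3*sqrt(2)*m^4 - 63*sqrt(2)*m^3 + 12*m^3 - 189*sqrt(2)*m^2 - 132*m^2 - 636*m - 189*sqrt(2)*m - 756)/(m^4*(m^3 + 9*m^2 + 27*m + 27))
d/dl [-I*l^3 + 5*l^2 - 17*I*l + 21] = -3*I*l^2 + 10*l - 17*I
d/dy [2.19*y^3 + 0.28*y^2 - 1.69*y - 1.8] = 6.57*y^2 + 0.56*y - 1.69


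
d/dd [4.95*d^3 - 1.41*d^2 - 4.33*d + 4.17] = 14.85*d^2 - 2.82*d - 4.33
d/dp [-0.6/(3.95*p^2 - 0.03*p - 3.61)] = (4.74*p - 0.018)/(-3.95*p^2 + 0.03*p + 3.61)^2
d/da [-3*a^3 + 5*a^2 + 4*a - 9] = -9*a^2 + 10*a + 4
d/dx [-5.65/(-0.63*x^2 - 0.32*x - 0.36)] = (-7.119*x - 1.808)/(0.63*x^2 + 0.32*x + 0.36)^2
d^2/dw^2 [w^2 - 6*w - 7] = 2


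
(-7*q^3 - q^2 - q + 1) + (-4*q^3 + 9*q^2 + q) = -11*q^3 + 8*q^2 + 1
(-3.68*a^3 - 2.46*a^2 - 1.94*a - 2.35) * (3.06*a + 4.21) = -11.2608*a^4 - 23.0204*a^3 - 16.293*a^2 - 15.3584*a - 9.8935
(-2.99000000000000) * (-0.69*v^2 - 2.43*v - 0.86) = 2.0631*v^2 + 7.2657*v + 2.5714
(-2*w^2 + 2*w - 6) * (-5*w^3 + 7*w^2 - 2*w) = 10*w^5 - 24*w^4 + 48*w^3 - 46*w^2 + 12*w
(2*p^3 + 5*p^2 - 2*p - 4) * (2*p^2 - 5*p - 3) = 4*p^5 - 35*p^3 - 13*p^2 + 26*p + 12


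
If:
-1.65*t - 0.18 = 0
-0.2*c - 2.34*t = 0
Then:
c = 1.28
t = -0.11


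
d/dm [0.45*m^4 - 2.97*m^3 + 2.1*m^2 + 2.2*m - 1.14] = 1.8*m^3 - 8.91*m^2 + 4.2*m + 2.2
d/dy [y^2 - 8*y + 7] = 2*y - 8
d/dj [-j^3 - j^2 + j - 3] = -3*j^2 - 2*j + 1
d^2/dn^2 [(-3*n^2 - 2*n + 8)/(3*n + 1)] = 150/(27*n^3 + 27*n^2 + 9*n + 1)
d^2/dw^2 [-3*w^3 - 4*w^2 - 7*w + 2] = -18*w - 8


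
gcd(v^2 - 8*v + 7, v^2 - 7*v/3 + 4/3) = v - 1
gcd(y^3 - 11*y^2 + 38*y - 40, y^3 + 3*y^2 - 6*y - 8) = y - 2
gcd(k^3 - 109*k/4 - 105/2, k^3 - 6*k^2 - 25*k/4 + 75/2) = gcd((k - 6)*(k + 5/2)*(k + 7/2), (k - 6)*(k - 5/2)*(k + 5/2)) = k^2 - 7*k/2 - 15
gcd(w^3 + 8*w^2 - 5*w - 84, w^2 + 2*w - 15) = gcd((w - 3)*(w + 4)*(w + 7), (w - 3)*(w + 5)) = w - 3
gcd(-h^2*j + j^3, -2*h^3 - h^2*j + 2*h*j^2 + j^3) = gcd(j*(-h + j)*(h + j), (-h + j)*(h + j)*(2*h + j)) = h^2 - j^2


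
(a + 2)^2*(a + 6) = a^3 + 10*a^2 + 28*a + 24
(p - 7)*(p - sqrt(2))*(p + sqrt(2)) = p^3 - 7*p^2 - 2*p + 14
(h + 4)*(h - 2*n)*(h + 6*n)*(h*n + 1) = h^4*n + 4*h^3*n^2 + 4*h^3*n + h^3 - 12*h^2*n^3 + 16*h^2*n^2 + 4*h^2*n + 4*h^2 - 48*h*n^3 - 12*h*n^2 + 16*h*n - 48*n^2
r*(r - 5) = r^2 - 5*r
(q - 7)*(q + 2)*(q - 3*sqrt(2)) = q^3 - 5*q^2 - 3*sqrt(2)*q^2 - 14*q + 15*sqrt(2)*q + 42*sqrt(2)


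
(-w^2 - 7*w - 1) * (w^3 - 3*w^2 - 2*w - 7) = -w^5 - 4*w^4 + 22*w^3 + 24*w^2 + 51*w + 7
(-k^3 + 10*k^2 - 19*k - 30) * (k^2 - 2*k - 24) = -k^5 + 12*k^4 - 15*k^3 - 232*k^2 + 516*k + 720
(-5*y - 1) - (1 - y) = -4*y - 2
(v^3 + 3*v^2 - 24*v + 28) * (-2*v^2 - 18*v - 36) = -2*v^5 - 24*v^4 - 42*v^3 + 268*v^2 + 360*v - 1008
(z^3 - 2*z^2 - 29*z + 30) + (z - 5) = z^3 - 2*z^2 - 28*z + 25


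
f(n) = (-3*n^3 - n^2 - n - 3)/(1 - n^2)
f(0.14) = -3.23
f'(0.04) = -1.34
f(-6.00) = -17.57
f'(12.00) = 2.97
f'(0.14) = -2.41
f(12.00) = 37.36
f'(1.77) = -3.75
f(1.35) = 16.48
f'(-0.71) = 1.63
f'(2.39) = 0.93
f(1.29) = 18.66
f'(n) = 2*n*(-3*n^3 - n^2 - n - 3)/(1 - n^2)^2 + (-9*n^2 - 2*n - 1)/(1 - n^2)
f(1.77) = 11.50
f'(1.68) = -5.65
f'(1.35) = -29.65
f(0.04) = -3.05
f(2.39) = 11.05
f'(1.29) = -44.56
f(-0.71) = -3.47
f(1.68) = 11.92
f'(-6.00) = 2.92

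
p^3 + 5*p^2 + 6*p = p*(p + 2)*(p + 3)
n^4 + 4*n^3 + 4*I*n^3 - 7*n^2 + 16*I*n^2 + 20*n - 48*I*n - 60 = (n - 2)*(n + 6)*(n - I)*(n + 5*I)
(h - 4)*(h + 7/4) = h^2 - 9*h/4 - 7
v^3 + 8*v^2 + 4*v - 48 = (v - 2)*(v + 4)*(v + 6)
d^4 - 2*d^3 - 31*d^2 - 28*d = d*(d - 7)*(d + 1)*(d + 4)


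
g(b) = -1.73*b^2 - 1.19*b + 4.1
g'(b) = -3.46*b - 1.19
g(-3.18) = -9.61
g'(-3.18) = 9.81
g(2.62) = -10.89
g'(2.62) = -10.26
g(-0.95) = 3.67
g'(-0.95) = 2.10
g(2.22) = -7.07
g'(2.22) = -8.87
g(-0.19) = 4.26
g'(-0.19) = -0.53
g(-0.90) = 3.77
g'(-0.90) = 1.92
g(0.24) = 3.71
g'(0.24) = -2.02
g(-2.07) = -0.85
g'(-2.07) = 5.97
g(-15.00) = -367.30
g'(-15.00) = 50.71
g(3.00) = -15.04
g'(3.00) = -11.57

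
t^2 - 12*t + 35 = (t - 7)*(t - 5)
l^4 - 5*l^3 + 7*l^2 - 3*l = l*(l - 3)*(l - 1)^2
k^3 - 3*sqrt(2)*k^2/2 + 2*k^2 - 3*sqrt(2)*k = k*(k + 2)*(k - 3*sqrt(2)/2)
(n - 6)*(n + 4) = n^2 - 2*n - 24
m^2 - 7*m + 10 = (m - 5)*(m - 2)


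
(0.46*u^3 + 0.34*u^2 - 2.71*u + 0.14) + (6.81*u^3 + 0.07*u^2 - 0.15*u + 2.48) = 7.27*u^3 + 0.41*u^2 - 2.86*u + 2.62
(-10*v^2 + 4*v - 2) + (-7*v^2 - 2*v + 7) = -17*v^2 + 2*v + 5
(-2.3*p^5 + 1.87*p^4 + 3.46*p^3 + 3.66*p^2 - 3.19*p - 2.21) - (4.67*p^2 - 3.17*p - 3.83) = -2.3*p^5 + 1.87*p^4 + 3.46*p^3 - 1.01*p^2 - 0.02*p + 1.62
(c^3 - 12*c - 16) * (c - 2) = c^4 - 2*c^3 - 12*c^2 + 8*c + 32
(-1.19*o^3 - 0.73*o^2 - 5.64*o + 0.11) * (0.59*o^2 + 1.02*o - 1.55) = -0.7021*o^5 - 1.6445*o^4 - 2.2277*o^3 - 4.5564*o^2 + 8.8542*o - 0.1705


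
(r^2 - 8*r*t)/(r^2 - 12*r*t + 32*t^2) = r/(r - 4*t)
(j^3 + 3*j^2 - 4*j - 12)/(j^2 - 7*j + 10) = (j^2 + 5*j + 6)/(j - 5)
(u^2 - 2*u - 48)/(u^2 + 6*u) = (u - 8)/u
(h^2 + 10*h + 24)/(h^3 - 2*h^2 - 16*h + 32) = (h + 6)/(h^2 - 6*h + 8)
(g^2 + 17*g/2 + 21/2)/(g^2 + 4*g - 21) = (g + 3/2)/(g - 3)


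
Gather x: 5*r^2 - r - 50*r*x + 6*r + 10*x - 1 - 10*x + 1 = 5*r^2 - 50*r*x + 5*r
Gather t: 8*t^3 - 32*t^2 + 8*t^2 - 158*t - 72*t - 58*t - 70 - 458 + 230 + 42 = 8*t^3 - 24*t^2 - 288*t - 256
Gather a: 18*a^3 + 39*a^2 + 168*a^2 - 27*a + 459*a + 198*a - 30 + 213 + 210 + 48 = 18*a^3 + 207*a^2 + 630*a + 441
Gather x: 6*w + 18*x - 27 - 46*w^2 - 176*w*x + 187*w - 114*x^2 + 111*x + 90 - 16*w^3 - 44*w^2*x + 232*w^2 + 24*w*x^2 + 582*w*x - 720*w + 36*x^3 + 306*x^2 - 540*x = -16*w^3 + 186*w^2 - 527*w + 36*x^3 + x^2*(24*w + 192) + x*(-44*w^2 + 406*w - 411) + 63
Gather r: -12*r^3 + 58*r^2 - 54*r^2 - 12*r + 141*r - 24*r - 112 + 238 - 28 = -12*r^3 + 4*r^2 + 105*r + 98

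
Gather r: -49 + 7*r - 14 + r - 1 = 8*r - 64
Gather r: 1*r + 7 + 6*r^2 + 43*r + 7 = 6*r^2 + 44*r + 14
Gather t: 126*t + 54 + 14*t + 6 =140*t + 60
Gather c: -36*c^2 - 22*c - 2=-36*c^2 - 22*c - 2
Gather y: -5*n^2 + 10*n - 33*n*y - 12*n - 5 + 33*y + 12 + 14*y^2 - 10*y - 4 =-5*n^2 - 2*n + 14*y^2 + y*(23 - 33*n) + 3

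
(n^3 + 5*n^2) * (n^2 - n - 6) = n^5 + 4*n^4 - 11*n^3 - 30*n^2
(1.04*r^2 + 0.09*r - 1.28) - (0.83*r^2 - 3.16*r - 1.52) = 0.21*r^2 + 3.25*r + 0.24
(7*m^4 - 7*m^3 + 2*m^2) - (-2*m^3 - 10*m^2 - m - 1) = 7*m^4 - 5*m^3 + 12*m^2 + m + 1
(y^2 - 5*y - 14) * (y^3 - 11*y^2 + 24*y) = y^5 - 16*y^4 + 65*y^3 + 34*y^2 - 336*y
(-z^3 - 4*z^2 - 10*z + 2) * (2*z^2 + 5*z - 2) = -2*z^5 - 13*z^4 - 38*z^3 - 38*z^2 + 30*z - 4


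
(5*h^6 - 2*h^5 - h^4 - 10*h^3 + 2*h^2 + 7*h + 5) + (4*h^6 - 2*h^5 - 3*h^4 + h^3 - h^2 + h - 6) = 9*h^6 - 4*h^5 - 4*h^4 - 9*h^3 + h^2 + 8*h - 1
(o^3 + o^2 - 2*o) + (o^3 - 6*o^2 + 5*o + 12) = 2*o^3 - 5*o^2 + 3*o + 12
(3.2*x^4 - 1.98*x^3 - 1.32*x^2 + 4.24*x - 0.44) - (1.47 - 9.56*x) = 3.2*x^4 - 1.98*x^3 - 1.32*x^2 + 13.8*x - 1.91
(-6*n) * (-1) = 6*n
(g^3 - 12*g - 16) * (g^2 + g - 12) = g^5 + g^4 - 24*g^3 - 28*g^2 + 128*g + 192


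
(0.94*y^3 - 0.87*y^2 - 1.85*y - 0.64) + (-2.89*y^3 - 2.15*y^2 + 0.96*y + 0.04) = -1.95*y^3 - 3.02*y^2 - 0.89*y - 0.6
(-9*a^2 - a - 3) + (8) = -9*a^2 - a + 5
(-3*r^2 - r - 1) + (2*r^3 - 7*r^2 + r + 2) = 2*r^3 - 10*r^2 + 1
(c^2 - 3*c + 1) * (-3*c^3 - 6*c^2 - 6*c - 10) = -3*c^5 + 3*c^4 + 9*c^3 + 2*c^2 + 24*c - 10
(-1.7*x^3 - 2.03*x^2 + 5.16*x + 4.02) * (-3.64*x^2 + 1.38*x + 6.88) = 6.188*x^5 + 5.0432*x^4 - 33.2798*x^3 - 21.4784*x^2 + 41.0484*x + 27.6576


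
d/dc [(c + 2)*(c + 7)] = 2*c + 9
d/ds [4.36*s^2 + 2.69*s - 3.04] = 8.72*s + 2.69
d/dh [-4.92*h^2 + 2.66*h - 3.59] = 2.66 - 9.84*h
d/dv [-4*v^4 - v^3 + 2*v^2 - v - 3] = -16*v^3 - 3*v^2 + 4*v - 1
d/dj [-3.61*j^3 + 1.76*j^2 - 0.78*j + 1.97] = -10.83*j^2 + 3.52*j - 0.78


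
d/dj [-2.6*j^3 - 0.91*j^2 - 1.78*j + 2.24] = -7.8*j^2 - 1.82*j - 1.78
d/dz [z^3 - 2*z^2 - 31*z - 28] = 3*z^2 - 4*z - 31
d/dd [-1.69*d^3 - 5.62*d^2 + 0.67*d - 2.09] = -5.07*d^2 - 11.24*d + 0.67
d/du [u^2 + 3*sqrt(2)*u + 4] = 2*u + 3*sqrt(2)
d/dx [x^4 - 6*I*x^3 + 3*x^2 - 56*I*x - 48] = 4*x^3 - 18*I*x^2 + 6*x - 56*I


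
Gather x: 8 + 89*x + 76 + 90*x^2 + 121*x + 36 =90*x^2 + 210*x + 120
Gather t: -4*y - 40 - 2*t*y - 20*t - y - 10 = t*(-2*y - 20) - 5*y - 50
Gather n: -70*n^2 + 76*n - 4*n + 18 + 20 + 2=-70*n^2 + 72*n + 40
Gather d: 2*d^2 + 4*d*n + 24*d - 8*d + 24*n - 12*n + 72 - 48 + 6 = 2*d^2 + d*(4*n + 16) + 12*n + 30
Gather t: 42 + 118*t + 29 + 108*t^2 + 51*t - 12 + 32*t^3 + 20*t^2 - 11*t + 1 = 32*t^3 + 128*t^2 + 158*t + 60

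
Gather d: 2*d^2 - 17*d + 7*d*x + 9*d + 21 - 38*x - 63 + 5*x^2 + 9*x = 2*d^2 + d*(7*x - 8) + 5*x^2 - 29*x - 42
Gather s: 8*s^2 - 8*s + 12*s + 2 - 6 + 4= 8*s^2 + 4*s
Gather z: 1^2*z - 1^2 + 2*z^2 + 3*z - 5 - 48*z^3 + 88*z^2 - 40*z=-48*z^3 + 90*z^2 - 36*z - 6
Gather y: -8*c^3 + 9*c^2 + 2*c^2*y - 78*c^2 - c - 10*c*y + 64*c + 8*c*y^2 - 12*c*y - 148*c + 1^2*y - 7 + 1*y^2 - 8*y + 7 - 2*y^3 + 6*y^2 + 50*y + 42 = -8*c^3 - 69*c^2 - 85*c - 2*y^3 + y^2*(8*c + 7) + y*(2*c^2 - 22*c + 43) + 42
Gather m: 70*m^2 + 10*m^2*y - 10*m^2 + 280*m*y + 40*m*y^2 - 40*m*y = m^2*(10*y + 60) + m*(40*y^2 + 240*y)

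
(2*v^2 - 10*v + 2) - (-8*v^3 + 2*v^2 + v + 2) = 8*v^3 - 11*v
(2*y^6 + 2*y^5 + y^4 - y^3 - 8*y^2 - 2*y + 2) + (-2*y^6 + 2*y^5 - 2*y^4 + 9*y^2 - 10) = 4*y^5 - y^4 - y^3 + y^2 - 2*y - 8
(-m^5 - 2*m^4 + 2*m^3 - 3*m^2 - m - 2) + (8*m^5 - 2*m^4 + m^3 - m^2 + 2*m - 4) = 7*m^5 - 4*m^4 + 3*m^3 - 4*m^2 + m - 6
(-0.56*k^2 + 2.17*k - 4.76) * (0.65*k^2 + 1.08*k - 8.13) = -0.364*k^4 + 0.8057*k^3 + 3.8024*k^2 - 22.7829*k + 38.6988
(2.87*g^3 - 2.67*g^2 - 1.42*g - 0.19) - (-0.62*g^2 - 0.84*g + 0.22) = 2.87*g^3 - 2.05*g^2 - 0.58*g - 0.41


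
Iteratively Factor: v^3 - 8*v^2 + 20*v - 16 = (v - 2)*(v^2 - 6*v + 8) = (v - 2)^2*(v - 4)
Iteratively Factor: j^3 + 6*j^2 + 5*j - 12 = (j - 1)*(j^2 + 7*j + 12) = (j - 1)*(j + 4)*(j + 3)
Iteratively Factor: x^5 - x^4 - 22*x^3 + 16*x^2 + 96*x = (x)*(x^4 - x^3 - 22*x^2 + 16*x + 96) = x*(x + 2)*(x^3 - 3*x^2 - 16*x + 48) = x*(x - 3)*(x + 2)*(x^2 - 16) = x*(x - 4)*(x - 3)*(x + 2)*(x + 4)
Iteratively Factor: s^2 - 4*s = (s)*(s - 4)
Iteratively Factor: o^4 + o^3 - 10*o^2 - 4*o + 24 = (o + 2)*(o^3 - o^2 - 8*o + 12) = (o - 2)*(o + 2)*(o^2 + o - 6) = (o - 2)^2*(o + 2)*(o + 3)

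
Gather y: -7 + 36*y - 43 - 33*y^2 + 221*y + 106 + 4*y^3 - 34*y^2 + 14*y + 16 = 4*y^3 - 67*y^2 + 271*y + 72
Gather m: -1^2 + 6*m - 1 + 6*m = 12*m - 2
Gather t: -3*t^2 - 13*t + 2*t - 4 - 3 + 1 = -3*t^2 - 11*t - 6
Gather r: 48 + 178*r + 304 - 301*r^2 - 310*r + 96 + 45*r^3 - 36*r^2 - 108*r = 45*r^3 - 337*r^2 - 240*r + 448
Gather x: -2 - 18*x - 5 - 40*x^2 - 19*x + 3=-40*x^2 - 37*x - 4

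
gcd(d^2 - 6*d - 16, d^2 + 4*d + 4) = d + 2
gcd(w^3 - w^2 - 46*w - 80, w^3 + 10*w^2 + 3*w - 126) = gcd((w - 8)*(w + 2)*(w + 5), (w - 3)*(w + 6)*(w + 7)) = 1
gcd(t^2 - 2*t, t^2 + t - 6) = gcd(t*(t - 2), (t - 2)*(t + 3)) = t - 2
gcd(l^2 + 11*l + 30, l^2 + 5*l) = l + 5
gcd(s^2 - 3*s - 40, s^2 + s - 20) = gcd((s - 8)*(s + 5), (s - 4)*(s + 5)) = s + 5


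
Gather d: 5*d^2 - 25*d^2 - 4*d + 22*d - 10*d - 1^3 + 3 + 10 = -20*d^2 + 8*d + 12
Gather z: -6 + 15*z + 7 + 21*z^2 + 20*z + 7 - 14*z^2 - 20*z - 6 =7*z^2 + 15*z + 2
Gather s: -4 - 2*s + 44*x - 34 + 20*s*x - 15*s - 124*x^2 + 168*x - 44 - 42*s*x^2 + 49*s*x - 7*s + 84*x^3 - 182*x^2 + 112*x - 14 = s*(-42*x^2 + 69*x - 24) + 84*x^3 - 306*x^2 + 324*x - 96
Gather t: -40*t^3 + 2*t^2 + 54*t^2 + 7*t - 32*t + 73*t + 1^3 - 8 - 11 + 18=-40*t^3 + 56*t^2 + 48*t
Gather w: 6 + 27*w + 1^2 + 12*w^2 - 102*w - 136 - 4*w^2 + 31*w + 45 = 8*w^2 - 44*w - 84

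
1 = 1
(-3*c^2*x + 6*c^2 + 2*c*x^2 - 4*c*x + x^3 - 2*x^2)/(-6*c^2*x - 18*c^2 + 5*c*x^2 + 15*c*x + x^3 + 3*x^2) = (3*c*x - 6*c + x^2 - 2*x)/(6*c*x + 18*c + x^2 + 3*x)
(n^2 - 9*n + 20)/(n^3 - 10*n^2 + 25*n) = (n - 4)/(n*(n - 5))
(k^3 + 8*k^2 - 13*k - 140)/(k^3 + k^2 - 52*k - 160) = (k^2 + 3*k - 28)/(k^2 - 4*k - 32)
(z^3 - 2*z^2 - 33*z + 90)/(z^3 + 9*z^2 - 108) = (z - 5)/(z + 6)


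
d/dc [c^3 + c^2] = c*(3*c + 2)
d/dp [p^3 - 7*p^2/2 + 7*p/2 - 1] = 3*p^2 - 7*p + 7/2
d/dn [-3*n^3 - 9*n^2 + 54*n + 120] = -9*n^2 - 18*n + 54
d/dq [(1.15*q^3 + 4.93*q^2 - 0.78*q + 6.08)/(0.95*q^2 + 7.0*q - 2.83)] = (1.0925*q^4 + 16.1*q^3 + 25.4875*q^2 - 39.4558*q - 40.3526)/(0.9025*q^4 + 13.3*q^3 + 43.623*q^2 - 39.62*q + 8.0089)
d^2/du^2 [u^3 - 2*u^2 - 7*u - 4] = 6*u - 4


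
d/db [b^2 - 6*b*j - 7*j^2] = 2*b - 6*j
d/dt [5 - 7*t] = -7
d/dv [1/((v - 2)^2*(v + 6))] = -(3*v + 10)/((v - 2)^3*(v + 6)^2)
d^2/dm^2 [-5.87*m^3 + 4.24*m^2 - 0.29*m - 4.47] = 8.48 - 35.22*m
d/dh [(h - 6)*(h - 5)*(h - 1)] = 3*h^2 - 24*h + 41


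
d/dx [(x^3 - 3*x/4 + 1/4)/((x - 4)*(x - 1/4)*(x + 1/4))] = 4*(-256*x^4 + 88*x^3 - 192*x^2 + 128*x - 11)/(256*x^6 - 2048*x^5 + 4064*x^4 + 256*x^3 - 511*x^2 - 8*x + 16)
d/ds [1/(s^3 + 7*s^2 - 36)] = s*(-3*s - 14)/(s^3 + 7*s^2 - 36)^2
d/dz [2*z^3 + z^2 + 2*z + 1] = 6*z^2 + 2*z + 2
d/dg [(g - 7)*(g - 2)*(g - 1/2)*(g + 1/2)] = 4*g^3 - 27*g^2 + 55*g/2 + 9/4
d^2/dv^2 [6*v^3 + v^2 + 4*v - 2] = 36*v + 2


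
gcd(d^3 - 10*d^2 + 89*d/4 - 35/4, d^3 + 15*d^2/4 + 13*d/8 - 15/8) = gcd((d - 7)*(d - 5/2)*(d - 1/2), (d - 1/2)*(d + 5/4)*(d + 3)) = d - 1/2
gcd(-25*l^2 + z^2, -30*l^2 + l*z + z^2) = -5*l + z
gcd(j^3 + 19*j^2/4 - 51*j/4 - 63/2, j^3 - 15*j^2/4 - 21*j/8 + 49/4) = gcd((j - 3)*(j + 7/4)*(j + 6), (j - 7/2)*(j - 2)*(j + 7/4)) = j + 7/4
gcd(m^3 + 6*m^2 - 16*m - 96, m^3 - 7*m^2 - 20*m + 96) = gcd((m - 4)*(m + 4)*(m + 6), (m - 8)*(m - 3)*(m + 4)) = m + 4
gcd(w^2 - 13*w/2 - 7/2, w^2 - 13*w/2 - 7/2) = w^2 - 13*w/2 - 7/2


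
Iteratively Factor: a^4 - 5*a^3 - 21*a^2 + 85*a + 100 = (a + 4)*(a^3 - 9*a^2 + 15*a + 25) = (a + 1)*(a + 4)*(a^2 - 10*a + 25) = (a - 5)*(a + 1)*(a + 4)*(a - 5)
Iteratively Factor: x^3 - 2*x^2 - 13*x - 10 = (x - 5)*(x^2 + 3*x + 2) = (x - 5)*(x + 1)*(x + 2)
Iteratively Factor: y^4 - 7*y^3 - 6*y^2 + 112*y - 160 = (y - 2)*(y^3 - 5*y^2 - 16*y + 80) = (y - 2)*(y + 4)*(y^2 - 9*y + 20) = (y - 4)*(y - 2)*(y + 4)*(y - 5)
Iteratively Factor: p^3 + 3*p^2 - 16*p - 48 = (p + 3)*(p^2 - 16) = (p + 3)*(p + 4)*(p - 4)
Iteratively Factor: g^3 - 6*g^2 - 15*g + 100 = (g - 5)*(g^2 - g - 20) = (g - 5)^2*(g + 4)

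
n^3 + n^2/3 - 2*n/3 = n*(n - 2/3)*(n + 1)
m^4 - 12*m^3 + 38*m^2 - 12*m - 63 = (m - 7)*(m - 3)^2*(m + 1)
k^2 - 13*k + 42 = (k - 7)*(k - 6)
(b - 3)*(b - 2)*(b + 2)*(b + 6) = b^4 + 3*b^3 - 22*b^2 - 12*b + 72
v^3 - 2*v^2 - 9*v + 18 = (v - 3)*(v - 2)*(v + 3)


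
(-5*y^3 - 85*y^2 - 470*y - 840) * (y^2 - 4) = -5*y^5 - 85*y^4 - 450*y^3 - 500*y^2 + 1880*y + 3360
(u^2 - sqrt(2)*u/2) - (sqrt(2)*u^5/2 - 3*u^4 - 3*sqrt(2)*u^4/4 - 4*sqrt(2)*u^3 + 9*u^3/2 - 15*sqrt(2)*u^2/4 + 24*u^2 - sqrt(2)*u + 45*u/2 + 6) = -sqrt(2)*u^5/2 + 3*sqrt(2)*u^4/4 + 3*u^4 - 9*u^3/2 + 4*sqrt(2)*u^3 - 23*u^2 + 15*sqrt(2)*u^2/4 - 45*u/2 + sqrt(2)*u/2 - 6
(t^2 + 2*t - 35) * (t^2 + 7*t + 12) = t^4 + 9*t^3 - 9*t^2 - 221*t - 420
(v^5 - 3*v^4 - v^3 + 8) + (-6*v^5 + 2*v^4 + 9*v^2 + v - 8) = -5*v^5 - v^4 - v^3 + 9*v^2 + v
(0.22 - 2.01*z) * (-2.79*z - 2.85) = 5.6079*z^2 + 5.1147*z - 0.627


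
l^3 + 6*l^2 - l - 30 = (l - 2)*(l + 3)*(l + 5)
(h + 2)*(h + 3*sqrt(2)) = h^2 + 2*h + 3*sqrt(2)*h + 6*sqrt(2)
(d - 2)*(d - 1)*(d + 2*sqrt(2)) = d^3 - 3*d^2 + 2*sqrt(2)*d^2 - 6*sqrt(2)*d + 2*d + 4*sqrt(2)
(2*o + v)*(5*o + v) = 10*o^2 + 7*o*v + v^2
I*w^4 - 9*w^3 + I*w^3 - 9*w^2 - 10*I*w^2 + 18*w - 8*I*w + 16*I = (w + 2)*(w + I)*(w + 8*I)*(I*w - I)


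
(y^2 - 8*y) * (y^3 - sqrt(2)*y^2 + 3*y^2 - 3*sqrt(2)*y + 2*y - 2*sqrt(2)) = y^5 - 5*y^4 - sqrt(2)*y^4 - 22*y^3 + 5*sqrt(2)*y^3 - 16*y^2 + 22*sqrt(2)*y^2 + 16*sqrt(2)*y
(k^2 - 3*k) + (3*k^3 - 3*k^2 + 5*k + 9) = 3*k^3 - 2*k^2 + 2*k + 9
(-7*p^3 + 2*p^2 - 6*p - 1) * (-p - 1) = 7*p^4 + 5*p^3 + 4*p^2 + 7*p + 1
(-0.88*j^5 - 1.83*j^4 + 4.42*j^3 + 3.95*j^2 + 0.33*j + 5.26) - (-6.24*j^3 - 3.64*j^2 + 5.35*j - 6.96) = -0.88*j^5 - 1.83*j^4 + 10.66*j^3 + 7.59*j^2 - 5.02*j + 12.22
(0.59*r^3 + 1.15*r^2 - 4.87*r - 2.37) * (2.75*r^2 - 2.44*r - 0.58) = 1.6225*r^5 + 1.7229*r^4 - 16.5407*r^3 + 4.6983*r^2 + 8.6074*r + 1.3746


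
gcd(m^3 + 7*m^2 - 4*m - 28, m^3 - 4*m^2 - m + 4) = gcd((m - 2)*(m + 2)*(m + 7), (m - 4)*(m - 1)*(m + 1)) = 1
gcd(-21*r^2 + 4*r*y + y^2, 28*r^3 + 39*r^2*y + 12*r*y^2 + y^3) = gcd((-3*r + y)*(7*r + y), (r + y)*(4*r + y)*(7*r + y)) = 7*r + y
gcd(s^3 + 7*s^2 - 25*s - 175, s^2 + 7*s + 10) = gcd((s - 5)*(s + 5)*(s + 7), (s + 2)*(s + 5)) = s + 5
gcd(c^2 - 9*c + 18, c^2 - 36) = c - 6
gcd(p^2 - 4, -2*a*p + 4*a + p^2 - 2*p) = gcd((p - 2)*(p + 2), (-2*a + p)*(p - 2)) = p - 2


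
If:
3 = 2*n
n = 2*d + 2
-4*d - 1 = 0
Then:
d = -1/4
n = 3/2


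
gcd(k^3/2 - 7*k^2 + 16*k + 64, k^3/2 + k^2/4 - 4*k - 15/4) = 1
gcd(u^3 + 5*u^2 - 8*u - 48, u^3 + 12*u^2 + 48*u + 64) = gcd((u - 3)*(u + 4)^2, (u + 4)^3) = u^2 + 8*u + 16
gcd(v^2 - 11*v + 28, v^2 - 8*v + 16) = v - 4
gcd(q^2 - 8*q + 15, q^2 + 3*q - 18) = q - 3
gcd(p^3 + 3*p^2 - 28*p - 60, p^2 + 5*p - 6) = p + 6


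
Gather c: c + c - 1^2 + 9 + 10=2*c + 18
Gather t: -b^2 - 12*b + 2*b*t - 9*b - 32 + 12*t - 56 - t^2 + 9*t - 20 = -b^2 - 21*b - t^2 + t*(2*b + 21) - 108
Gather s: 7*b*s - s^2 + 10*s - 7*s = -s^2 + s*(7*b + 3)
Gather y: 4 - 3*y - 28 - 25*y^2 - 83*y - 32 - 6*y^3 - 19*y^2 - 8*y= -6*y^3 - 44*y^2 - 94*y - 56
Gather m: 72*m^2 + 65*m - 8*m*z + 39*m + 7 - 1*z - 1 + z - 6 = 72*m^2 + m*(104 - 8*z)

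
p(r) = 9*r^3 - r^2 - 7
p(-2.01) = -84.13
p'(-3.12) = 269.07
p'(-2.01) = 113.10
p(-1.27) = -27.05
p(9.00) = 6473.00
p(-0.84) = -13.04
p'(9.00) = 2169.00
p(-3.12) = -290.08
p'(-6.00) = 984.00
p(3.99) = 548.77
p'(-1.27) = 46.09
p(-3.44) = -385.20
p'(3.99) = 421.86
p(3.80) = 472.41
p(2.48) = 124.13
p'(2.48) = 161.10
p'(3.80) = 382.28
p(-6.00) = -1987.00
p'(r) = 27*r^2 - 2*r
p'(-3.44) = 326.39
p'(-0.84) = 20.73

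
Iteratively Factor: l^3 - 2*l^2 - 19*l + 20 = (l - 5)*(l^2 + 3*l - 4) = (l - 5)*(l - 1)*(l + 4)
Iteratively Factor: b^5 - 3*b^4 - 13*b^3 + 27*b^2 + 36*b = (b - 4)*(b^4 + b^3 - 9*b^2 - 9*b) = (b - 4)*(b - 3)*(b^3 + 4*b^2 + 3*b) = (b - 4)*(b - 3)*(b + 1)*(b^2 + 3*b) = (b - 4)*(b - 3)*(b + 1)*(b + 3)*(b)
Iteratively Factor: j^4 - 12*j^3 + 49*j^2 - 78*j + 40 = (j - 1)*(j^3 - 11*j^2 + 38*j - 40) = (j - 2)*(j - 1)*(j^2 - 9*j + 20) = (j - 5)*(j - 2)*(j - 1)*(j - 4)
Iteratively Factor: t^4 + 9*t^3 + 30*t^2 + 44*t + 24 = (t + 3)*(t^3 + 6*t^2 + 12*t + 8) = (t + 2)*(t + 3)*(t^2 + 4*t + 4) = (t + 2)^2*(t + 3)*(t + 2)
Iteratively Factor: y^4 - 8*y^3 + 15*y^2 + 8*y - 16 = (y + 1)*(y^3 - 9*y^2 + 24*y - 16) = (y - 4)*(y + 1)*(y^2 - 5*y + 4) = (y - 4)^2*(y + 1)*(y - 1)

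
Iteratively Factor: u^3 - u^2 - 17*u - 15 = (u + 1)*(u^2 - 2*u - 15) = (u - 5)*(u + 1)*(u + 3)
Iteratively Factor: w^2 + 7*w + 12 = (w + 3)*(w + 4)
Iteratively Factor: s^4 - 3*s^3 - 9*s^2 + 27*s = (s + 3)*(s^3 - 6*s^2 + 9*s) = (s - 3)*(s + 3)*(s^2 - 3*s) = s*(s - 3)*(s + 3)*(s - 3)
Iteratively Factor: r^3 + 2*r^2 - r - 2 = (r - 1)*(r^2 + 3*r + 2) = (r - 1)*(r + 1)*(r + 2)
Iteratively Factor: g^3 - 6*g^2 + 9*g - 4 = (g - 1)*(g^2 - 5*g + 4) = (g - 1)^2*(g - 4)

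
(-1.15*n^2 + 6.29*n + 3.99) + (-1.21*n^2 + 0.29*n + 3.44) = -2.36*n^2 + 6.58*n + 7.43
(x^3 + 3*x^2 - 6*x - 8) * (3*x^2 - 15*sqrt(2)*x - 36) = 3*x^5 - 15*sqrt(2)*x^4 + 9*x^4 - 45*sqrt(2)*x^3 - 54*x^3 - 132*x^2 + 90*sqrt(2)*x^2 + 120*sqrt(2)*x + 216*x + 288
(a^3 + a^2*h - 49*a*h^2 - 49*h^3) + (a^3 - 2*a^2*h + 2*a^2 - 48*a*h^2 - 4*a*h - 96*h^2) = 2*a^3 - a^2*h + 2*a^2 - 97*a*h^2 - 4*a*h - 49*h^3 - 96*h^2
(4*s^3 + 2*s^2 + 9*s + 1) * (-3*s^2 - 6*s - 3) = -12*s^5 - 30*s^4 - 51*s^3 - 63*s^2 - 33*s - 3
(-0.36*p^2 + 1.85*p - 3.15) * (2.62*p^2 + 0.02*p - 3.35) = -0.9432*p^4 + 4.8398*p^3 - 7.01*p^2 - 6.2605*p + 10.5525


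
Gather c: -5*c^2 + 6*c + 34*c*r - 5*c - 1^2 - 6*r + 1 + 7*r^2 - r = -5*c^2 + c*(34*r + 1) + 7*r^2 - 7*r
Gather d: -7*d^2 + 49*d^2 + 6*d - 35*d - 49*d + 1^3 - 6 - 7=42*d^2 - 78*d - 12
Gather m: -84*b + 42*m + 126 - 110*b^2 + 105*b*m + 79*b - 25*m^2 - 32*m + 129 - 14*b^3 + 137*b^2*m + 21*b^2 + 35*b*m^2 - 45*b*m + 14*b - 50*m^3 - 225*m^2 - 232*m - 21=-14*b^3 - 89*b^2 + 9*b - 50*m^3 + m^2*(35*b - 250) + m*(137*b^2 + 60*b - 222) + 234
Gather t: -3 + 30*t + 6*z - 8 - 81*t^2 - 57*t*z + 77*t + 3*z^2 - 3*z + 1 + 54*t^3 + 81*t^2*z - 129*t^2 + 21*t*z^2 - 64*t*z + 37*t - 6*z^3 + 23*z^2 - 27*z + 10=54*t^3 + t^2*(81*z - 210) + t*(21*z^2 - 121*z + 144) - 6*z^3 + 26*z^2 - 24*z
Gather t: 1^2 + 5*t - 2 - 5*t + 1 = 0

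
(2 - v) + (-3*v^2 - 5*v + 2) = -3*v^2 - 6*v + 4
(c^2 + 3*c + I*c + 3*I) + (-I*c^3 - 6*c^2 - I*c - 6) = -I*c^3 - 5*c^2 + 3*c - 6 + 3*I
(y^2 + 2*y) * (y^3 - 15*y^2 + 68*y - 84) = y^5 - 13*y^4 + 38*y^3 + 52*y^2 - 168*y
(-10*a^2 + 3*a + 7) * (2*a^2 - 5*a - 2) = -20*a^4 + 56*a^3 + 19*a^2 - 41*a - 14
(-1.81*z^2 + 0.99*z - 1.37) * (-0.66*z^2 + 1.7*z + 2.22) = 1.1946*z^4 - 3.7304*z^3 - 1.431*z^2 - 0.1312*z - 3.0414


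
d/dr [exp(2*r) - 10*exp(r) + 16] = 2*(exp(r) - 5)*exp(r)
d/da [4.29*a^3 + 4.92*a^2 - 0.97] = a*(12.87*a + 9.84)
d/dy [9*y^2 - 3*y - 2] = 18*y - 3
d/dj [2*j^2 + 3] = 4*j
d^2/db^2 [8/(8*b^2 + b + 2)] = 16*(-64*b^2 - 8*b + (16*b + 1)^2 - 16)/(8*b^2 + b + 2)^3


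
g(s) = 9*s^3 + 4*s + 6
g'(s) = 27*s^2 + 4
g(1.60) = 49.26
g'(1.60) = 73.12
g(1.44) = 38.63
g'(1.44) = 59.99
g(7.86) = 4407.73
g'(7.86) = 1672.05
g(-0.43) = 3.56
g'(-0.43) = 8.99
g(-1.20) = -14.35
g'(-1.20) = 42.88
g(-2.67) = -175.99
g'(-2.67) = 196.48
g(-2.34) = -118.68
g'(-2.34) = 151.84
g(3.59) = 436.77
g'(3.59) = 351.98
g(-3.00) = -249.00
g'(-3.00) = 247.00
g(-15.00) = -30429.00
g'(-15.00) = 6079.00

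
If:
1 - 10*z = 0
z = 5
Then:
No Solution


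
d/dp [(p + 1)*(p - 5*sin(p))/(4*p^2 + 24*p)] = (p*(p + 6)*(p - (p + 1)*(5*cos(p) - 1) - 5*sin(p)) - 2*(p + 1)*(p + 3)*(p - 5*sin(p)))/(4*p^2*(p + 6)^2)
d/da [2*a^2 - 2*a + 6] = 4*a - 2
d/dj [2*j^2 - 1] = 4*j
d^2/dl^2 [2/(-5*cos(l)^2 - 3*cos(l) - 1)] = 2*(100*sin(l)^4 - 39*sin(l)^2 - 237*cos(l)/4 + 45*cos(3*l)/4 - 69)/(-5*sin(l)^2 + 3*cos(l) + 6)^3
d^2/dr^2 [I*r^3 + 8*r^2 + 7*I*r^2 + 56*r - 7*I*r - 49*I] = 6*I*r + 16 + 14*I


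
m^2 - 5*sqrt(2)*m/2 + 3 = (m - 3*sqrt(2)/2)*(m - sqrt(2))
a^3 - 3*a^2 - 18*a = a*(a - 6)*(a + 3)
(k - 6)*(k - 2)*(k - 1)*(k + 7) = k^4 - 2*k^3 - 43*k^2 + 128*k - 84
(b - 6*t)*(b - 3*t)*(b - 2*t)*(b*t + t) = b^4*t - 11*b^3*t^2 + b^3*t + 36*b^2*t^3 - 11*b^2*t^2 - 36*b*t^4 + 36*b*t^3 - 36*t^4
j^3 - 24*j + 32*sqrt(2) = (j - 2*sqrt(2))^2*(j + 4*sqrt(2))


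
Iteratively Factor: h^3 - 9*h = (h)*(h^2 - 9) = h*(h - 3)*(h + 3)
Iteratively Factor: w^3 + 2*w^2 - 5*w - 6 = (w - 2)*(w^2 + 4*w + 3) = (w - 2)*(w + 3)*(w + 1)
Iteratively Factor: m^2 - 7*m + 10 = (m - 2)*(m - 5)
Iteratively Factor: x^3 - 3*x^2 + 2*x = (x - 1)*(x^2 - 2*x) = (x - 2)*(x - 1)*(x)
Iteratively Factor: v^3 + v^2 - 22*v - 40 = (v + 2)*(v^2 - v - 20) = (v - 5)*(v + 2)*(v + 4)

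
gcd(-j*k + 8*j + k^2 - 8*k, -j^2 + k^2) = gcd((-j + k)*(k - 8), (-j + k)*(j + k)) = j - k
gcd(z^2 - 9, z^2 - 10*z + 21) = z - 3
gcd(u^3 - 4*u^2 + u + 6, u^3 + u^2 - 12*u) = u - 3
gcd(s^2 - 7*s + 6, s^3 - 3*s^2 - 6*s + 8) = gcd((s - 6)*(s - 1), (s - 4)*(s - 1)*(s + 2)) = s - 1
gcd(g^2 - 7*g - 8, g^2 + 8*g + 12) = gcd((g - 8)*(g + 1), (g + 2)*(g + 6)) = 1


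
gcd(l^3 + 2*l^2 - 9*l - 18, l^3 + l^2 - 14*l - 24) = l^2 + 5*l + 6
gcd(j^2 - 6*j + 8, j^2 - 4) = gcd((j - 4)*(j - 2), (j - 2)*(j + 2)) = j - 2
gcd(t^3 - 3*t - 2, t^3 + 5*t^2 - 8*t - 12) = t^2 - t - 2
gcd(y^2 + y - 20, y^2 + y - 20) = y^2 + y - 20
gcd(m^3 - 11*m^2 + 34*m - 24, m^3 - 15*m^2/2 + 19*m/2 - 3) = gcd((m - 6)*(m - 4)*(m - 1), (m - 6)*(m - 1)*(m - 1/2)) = m^2 - 7*m + 6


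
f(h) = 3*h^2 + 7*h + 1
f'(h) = 6*h + 7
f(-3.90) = 19.33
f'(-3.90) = -16.40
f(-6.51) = 82.57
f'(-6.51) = -32.06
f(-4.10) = 22.73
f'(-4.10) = -17.60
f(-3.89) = 19.17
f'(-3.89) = -16.34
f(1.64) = 20.55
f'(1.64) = 16.84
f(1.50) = 18.25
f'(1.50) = 16.00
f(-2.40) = 1.48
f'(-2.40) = -7.40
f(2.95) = 47.76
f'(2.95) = 24.70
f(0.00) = 1.00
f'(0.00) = 7.00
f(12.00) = 517.00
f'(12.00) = 79.00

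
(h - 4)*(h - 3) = h^2 - 7*h + 12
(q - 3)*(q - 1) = q^2 - 4*q + 3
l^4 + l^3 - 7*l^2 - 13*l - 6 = (l - 3)*(l + 1)^2*(l + 2)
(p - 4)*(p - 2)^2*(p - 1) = p^4 - 9*p^3 + 28*p^2 - 36*p + 16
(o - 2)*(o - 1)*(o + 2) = o^3 - o^2 - 4*o + 4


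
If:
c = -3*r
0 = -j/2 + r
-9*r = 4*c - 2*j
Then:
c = 0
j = 0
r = 0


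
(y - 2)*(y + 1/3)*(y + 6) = y^3 + 13*y^2/3 - 32*y/3 - 4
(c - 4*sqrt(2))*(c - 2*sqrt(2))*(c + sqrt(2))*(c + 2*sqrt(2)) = c^4 - 3*sqrt(2)*c^3 - 16*c^2 + 24*sqrt(2)*c + 64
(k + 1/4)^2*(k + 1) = k^3 + 3*k^2/2 + 9*k/16 + 1/16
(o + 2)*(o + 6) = o^2 + 8*o + 12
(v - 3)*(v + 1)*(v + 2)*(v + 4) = v^4 + 4*v^3 - 7*v^2 - 34*v - 24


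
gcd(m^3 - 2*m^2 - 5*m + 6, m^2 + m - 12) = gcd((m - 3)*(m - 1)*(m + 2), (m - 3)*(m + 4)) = m - 3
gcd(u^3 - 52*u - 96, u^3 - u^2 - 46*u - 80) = u^2 - 6*u - 16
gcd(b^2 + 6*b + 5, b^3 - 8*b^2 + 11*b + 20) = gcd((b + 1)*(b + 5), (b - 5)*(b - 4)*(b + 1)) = b + 1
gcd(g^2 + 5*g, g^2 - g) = g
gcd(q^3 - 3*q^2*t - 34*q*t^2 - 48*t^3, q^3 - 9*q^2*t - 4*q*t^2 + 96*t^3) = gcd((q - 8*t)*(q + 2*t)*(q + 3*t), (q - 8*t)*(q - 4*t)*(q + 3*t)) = q^2 - 5*q*t - 24*t^2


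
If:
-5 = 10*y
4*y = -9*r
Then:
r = 2/9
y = -1/2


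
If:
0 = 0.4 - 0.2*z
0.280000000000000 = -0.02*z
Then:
No Solution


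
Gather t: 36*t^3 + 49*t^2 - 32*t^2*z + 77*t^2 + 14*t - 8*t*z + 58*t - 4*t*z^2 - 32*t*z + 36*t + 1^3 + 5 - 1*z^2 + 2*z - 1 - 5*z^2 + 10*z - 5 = 36*t^3 + t^2*(126 - 32*z) + t*(-4*z^2 - 40*z + 108) - 6*z^2 + 12*z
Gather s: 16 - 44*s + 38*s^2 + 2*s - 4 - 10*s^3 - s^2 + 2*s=-10*s^3 + 37*s^2 - 40*s + 12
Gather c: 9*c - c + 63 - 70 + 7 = 8*c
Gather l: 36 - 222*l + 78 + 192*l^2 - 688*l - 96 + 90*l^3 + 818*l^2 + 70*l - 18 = 90*l^3 + 1010*l^2 - 840*l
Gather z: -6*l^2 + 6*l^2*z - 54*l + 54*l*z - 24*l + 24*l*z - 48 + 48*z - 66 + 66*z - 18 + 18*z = -6*l^2 - 78*l + z*(6*l^2 + 78*l + 132) - 132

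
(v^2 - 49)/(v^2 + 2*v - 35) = (v - 7)/(v - 5)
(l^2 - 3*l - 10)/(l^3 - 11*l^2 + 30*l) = (l + 2)/(l*(l - 6))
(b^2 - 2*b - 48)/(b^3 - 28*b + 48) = (b - 8)/(b^2 - 6*b + 8)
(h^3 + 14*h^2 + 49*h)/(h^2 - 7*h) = (h^2 + 14*h + 49)/(h - 7)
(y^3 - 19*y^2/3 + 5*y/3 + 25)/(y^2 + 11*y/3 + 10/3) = (y^2 - 8*y + 15)/(y + 2)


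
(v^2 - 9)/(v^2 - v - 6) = (v + 3)/(v + 2)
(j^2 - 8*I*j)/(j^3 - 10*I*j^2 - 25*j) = (-j + 8*I)/(-j^2 + 10*I*j + 25)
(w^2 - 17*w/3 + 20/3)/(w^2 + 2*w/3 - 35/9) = 3*(w - 4)/(3*w + 7)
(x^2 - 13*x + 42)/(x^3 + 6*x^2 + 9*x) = (x^2 - 13*x + 42)/(x*(x^2 + 6*x + 9))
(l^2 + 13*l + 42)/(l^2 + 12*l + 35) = (l + 6)/(l + 5)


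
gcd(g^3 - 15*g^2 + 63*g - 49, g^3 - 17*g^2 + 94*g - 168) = g - 7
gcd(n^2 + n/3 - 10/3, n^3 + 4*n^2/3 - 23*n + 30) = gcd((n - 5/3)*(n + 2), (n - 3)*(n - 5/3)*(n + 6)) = n - 5/3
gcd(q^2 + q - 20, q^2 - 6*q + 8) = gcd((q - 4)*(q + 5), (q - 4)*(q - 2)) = q - 4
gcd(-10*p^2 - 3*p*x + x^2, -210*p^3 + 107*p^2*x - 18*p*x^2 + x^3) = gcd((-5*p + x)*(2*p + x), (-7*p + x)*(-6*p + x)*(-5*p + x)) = -5*p + x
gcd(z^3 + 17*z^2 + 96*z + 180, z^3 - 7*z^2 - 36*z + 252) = z + 6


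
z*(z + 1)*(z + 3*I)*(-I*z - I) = -I*z^4 + 3*z^3 - 2*I*z^3 + 6*z^2 - I*z^2 + 3*z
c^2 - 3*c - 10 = (c - 5)*(c + 2)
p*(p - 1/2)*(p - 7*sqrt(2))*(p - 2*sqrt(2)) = p^4 - 9*sqrt(2)*p^3 - p^3/2 + 9*sqrt(2)*p^2/2 + 28*p^2 - 14*p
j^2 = j^2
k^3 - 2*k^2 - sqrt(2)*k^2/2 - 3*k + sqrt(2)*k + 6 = (k - 2)*(k - 3*sqrt(2)/2)*(k + sqrt(2))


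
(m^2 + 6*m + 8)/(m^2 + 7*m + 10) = (m + 4)/(m + 5)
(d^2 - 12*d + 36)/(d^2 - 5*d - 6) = (d - 6)/(d + 1)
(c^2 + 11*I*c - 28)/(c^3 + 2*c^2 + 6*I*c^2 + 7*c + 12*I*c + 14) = (c + 4*I)/(c^2 + c*(2 - I) - 2*I)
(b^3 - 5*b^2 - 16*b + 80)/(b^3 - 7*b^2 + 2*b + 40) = (b + 4)/(b + 2)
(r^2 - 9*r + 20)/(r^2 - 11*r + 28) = (r - 5)/(r - 7)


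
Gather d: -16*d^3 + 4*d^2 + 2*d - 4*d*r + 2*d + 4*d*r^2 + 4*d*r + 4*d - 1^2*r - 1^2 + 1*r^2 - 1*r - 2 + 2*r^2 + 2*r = -16*d^3 + 4*d^2 + d*(4*r^2 + 8) + 3*r^2 - 3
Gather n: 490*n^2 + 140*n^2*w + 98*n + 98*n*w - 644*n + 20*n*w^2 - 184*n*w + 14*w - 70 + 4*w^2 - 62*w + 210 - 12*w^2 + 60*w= n^2*(140*w + 490) + n*(20*w^2 - 86*w - 546) - 8*w^2 + 12*w + 140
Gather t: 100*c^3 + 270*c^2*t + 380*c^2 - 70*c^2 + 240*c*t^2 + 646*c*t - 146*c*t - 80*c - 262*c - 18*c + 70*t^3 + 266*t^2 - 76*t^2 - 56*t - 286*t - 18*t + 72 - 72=100*c^3 + 310*c^2 - 360*c + 70*t^3 + t^2*(240*c + 190) + t*(270*c^2 + 500*c - 360)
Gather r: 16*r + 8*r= 24*r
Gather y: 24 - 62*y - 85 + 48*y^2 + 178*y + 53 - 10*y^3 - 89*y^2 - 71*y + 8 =-10*y^3 - 41*y^2 + 45*y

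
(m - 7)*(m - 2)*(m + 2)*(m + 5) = m^4 - 2*m^3 - 39*m^2 + 8*m + 140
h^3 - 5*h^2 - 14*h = h*(h - 7)*(h + 2)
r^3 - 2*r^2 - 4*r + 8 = (r - 2)^2*(r + 2)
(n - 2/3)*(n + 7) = n^2 + 19*n/3 - 14/3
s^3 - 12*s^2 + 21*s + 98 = (s - 7)^2*(s + 2)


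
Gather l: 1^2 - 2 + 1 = 0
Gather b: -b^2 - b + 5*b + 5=-b^2 + 4*b + 5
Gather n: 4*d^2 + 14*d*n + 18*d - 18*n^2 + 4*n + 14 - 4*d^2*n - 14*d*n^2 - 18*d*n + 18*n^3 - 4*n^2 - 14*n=4*d^2 + 18*d + 18*n^3 + n^2*(-14*d - 22) + n*(-4*d^2 - 4*d - 10) + 14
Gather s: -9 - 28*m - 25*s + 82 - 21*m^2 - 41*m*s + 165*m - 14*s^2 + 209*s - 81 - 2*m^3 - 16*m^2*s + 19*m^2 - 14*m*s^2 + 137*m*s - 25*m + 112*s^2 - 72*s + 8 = -2*m^3 - 2*m^2 + 112*m + s^2*(98 - 14*m) + s*(-16*m^2 + 96*m + 112)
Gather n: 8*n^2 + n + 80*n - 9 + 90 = 8*n^2 + 81*n + 81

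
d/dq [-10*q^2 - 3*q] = -20*q - 3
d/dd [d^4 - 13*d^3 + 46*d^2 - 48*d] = 4*d^3 - 39*d^2 + 92*d - 48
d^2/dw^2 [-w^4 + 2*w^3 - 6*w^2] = -12*w^2 + 12*w - 12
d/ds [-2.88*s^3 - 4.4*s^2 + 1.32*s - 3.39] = -8.64*s^2 - 8.8*s + 1.32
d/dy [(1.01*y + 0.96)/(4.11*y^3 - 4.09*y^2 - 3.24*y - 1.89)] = (-8.3022*y^3 - 7.7059*y^2 + 7.8528*y + 1.2015)/(16.8921*y^6 - 33.6198*y^5 - 9.90470000000001*y^4 + 10.9674*y^3 + 25.9578*y^2 + 12.2472*y + 3.5721)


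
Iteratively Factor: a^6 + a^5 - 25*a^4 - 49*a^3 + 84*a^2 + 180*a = (a + 2)*(a^5 - a^4 - 23*a^3 - 3*a^2 + 90*a) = (a + 2)*(a + 3)*(a^4 - 4*a^3 - 11*a^2 + 30*a) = (a + 2)*(a + 3)^2*(a^3 - 7*a^2 + 10*a) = (a - 5)*(a + 2)*(a + 3)^2*(a^2 - 2*a) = a*(a - 5)*(a + 2)*(a + 3)^2*(a - 2)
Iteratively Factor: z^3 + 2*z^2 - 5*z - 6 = (z + 1)*(z^2 + z - 6) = (z + 1)*(z + 3)*(z - 2)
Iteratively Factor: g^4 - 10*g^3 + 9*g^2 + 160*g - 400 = (g - 4)*(g^3 - 6*g^2 - 15*g + 100) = (g - 4)*(g + 4)*(g^2 - 10*g + 25) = (g - 5)*(g - 4)*(g + 4)*(g - 5)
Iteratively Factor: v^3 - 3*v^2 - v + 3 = (v - 1)*(v^2 - 2*v - 3) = (v - 3)*(v - 1)*(v + 1)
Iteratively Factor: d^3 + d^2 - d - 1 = (d + 1)*(d^2 - 1) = (d + 1)^2*(d - 1)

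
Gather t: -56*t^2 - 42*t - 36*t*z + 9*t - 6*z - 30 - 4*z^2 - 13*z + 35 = -56*t^2 + t*(-36*z - 33) - 4*z^2 - 19*z + 5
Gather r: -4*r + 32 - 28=4 - 4*r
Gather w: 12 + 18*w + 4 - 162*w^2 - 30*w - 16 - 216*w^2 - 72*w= -378*w^2 - 84*w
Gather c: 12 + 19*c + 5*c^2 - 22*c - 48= 5*c^2 - 3*c - 36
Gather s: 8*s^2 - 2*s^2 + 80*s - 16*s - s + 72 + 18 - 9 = 6*s^2 + 63*s + 81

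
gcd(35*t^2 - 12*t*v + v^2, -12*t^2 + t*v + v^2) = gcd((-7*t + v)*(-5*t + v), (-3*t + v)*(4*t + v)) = 1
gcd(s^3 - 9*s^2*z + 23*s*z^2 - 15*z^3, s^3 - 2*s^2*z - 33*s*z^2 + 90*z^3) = s^2 - 8*s*z + 15*z^2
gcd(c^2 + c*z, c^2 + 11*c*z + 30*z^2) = 1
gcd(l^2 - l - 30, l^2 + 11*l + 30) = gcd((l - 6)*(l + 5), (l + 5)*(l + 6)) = l + 5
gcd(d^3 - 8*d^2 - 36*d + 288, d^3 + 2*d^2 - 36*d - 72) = d^2 - 36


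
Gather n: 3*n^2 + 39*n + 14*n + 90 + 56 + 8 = 3*n^2 + 53*n + 154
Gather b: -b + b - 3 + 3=0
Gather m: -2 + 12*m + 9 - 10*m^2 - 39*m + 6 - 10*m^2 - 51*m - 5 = -20*m^2 - 78*m + 8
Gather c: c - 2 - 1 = c - 3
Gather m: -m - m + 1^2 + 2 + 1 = 4 - 2*m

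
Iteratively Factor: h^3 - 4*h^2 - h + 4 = (h - 1)*(h^2 - 3*h - 4) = (h - 4)*(h - 1)*(h + 1)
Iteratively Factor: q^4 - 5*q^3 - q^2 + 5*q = (q - 1)*(q^3 - 4*q^2 - 5*q) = (q - 1)*(q + 1)*(q^2 - 5*q) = (q - 5)*(q - 1)*(q + 1)*(q)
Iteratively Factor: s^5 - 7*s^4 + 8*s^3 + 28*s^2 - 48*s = (s)*(s^4 - 7*s^3 + 8*s^2 + 28*s - 48) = s*(s - 4)*(s^3 - 3*s^2 - 4*s + 12) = s*(s - 4)*(s - 3)*(s^2 - 4) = s*(s - 4)*(s - 3)*(s - 2)*(s + 2)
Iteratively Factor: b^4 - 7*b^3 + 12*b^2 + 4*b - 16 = (b - 2)*(b^3 - 5*b^2 + 2*b + 8) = (b - 4)*(b - 2)*(b^2 - b - 2) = (b - 4)*(b - 2)^2*(b + 1)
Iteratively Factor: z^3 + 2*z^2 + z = (z + 1)*(z^2 + z) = (z + 1)^2*(z)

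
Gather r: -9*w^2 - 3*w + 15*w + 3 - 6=-9*w^2 + 12*w - 3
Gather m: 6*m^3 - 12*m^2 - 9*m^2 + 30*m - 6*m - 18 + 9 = 6*m^3 - 21*m^2 + 24*m - 9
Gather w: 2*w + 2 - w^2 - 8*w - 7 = -w^2 - 6*w - 5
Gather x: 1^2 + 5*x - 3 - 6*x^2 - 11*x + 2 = -6*x^2 - 6*x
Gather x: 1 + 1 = 2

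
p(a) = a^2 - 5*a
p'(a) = 2*a - 5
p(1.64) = -5.51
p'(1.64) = -1.72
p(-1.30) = 8.19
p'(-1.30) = -7.60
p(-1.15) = 7.07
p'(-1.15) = -7.30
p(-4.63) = 44.59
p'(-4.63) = -14.26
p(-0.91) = 5.38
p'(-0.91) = -6.82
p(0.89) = -3.66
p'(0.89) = -3.22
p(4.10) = -3.69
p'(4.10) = 3.20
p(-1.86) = 12.76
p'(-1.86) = -8.72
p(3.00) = -6.00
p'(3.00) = 1.00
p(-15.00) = 300.00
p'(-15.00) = -35.00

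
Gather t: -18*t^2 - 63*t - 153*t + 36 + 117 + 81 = -18*t^2 - 216*t + 234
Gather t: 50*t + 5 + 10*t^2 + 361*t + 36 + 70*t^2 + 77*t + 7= 80*t^2 + 488*t + 48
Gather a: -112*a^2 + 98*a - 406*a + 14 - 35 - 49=-112*a^2 - 308*a - 70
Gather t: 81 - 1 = 80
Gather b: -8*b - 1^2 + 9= 8 - 8*b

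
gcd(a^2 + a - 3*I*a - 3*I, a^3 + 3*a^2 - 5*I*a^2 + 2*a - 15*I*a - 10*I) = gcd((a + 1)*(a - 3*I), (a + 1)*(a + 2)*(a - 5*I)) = a + 1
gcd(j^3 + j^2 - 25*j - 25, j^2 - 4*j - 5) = j^2 - 4*j - 5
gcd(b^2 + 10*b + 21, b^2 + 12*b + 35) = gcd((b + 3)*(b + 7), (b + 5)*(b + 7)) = b + 7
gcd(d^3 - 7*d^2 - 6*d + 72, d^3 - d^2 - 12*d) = d^2 - d - 12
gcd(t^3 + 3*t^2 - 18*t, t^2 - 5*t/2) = t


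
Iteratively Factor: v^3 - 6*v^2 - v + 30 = (v + 2)*(v^2 - 8*v + 15) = (v - 5)*(v + 2)*(v - 3)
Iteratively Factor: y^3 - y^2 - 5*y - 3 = (y + 1)*(y^2 - 2*y - 3) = (y - 3)*(y + 1)*(y + 1)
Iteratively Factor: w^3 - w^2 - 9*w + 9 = (w - 3)*(w^2 + 2*w - 3) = (w - 3)*(w + 3)*(w - 1)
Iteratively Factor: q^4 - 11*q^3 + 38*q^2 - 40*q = (q - 5)*(q^3 - 6*q^2 + 8*q) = (q - 5)*(q - 2)*(q^2 - 4*q) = (q - 5)*(q - 4)*(q - 2)*(q)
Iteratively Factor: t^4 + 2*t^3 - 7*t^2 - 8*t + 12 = (t - 1)*(t^3 + 3*t^2 - 4*t - 12) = (t - 1)*(t + 3)*(t^2 - 4) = (t - 1)*(t + 2)*(t + 3)*(t - 2)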